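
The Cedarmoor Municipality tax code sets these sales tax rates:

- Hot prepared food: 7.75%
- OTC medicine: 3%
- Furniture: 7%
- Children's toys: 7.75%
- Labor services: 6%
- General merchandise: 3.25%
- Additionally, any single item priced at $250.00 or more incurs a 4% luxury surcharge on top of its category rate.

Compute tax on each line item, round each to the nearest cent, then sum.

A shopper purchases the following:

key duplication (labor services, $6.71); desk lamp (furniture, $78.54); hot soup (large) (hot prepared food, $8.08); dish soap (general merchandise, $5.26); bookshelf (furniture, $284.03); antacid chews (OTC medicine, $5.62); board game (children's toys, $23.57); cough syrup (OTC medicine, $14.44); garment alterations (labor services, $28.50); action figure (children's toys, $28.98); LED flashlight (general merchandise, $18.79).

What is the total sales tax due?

$44.94

Key duplication $6.71: labor services → 6% → $0.40
Desk lamp $78.54: furniture → 7% → $5.50
Hot soup (large) $8.08: hot prepared food → 7.75% → $0.63
Dish soap $5.26: general merchandise → 3.25% → $0.17
Bookshelf $284.03: furniture → 7% + 4% surcharge = 11% → $31.24
Antacid chews $5.62: OTC medicine → 3% → $0.17
Board game $23.57: children's toys → 7.75% → $1.83
Cough syrup $14.44: OTC medicine → 3% → $0.43
Garment alterations $28.50: labor services → 6% → $1.71
Action figure $28.98: children's toys → 7.75% → $2.25
LED flashlight $18.79: general merchandise → 3.25% → $0.61
Total tax = $0.40 + $5.50 + $0.63 + $0.17 + $31.24 + $0.17 + $1.83 + $0.43 + $1.71 + $2.25 + $0.61 = $44.94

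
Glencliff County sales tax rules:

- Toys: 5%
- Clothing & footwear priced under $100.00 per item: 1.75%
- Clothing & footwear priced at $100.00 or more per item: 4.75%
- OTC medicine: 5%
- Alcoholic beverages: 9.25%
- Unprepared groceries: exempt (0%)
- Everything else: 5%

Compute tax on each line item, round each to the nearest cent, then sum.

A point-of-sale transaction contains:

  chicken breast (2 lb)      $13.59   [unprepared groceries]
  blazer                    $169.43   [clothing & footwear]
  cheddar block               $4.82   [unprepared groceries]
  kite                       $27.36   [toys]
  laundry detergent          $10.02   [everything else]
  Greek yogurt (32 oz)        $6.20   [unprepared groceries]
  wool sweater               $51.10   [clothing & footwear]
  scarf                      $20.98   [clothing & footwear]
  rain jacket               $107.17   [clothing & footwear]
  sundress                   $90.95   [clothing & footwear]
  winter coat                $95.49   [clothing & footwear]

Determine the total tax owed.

$19.53

Chicken breast (2 lb) $13.59: unprepared groceries → 0% → $0.00
Blazer $169.43: clothing & footwear, $100.00 or more → 4.75% → $8.05
Cheddar block $4.82: unprepared groceries → 0% → $0.00
Kite $27.36: toys → 5% → $1.37
Laundry detergent $10.02: everything else → 5% → $0.50
Greek yogurt (32 oz) $6.20: unprepared groceries → 0% → $0.00
Wool sweater $51.10: clothing & footwear, under $100.00 → 1.75% → $0.89
Scarf $20.98: clothing & footwear, under $100.00 → 1.75% → $0.37
Rain jacket $107.17: clothing & footwear, $100.00 or more → 4.75% → $5.09
Sundress $90.95: clothing & footwear, under $100.00 → 1.75% → $1.59
Winter coat $95.49: clothing & footwear, under $100.00 → 1.75% → $1.67
Total tax = $8.05 + $1.37 + $0.50 + $0.89 + $0.37 + $5.09 + $1.59 + $1.67 = $19.53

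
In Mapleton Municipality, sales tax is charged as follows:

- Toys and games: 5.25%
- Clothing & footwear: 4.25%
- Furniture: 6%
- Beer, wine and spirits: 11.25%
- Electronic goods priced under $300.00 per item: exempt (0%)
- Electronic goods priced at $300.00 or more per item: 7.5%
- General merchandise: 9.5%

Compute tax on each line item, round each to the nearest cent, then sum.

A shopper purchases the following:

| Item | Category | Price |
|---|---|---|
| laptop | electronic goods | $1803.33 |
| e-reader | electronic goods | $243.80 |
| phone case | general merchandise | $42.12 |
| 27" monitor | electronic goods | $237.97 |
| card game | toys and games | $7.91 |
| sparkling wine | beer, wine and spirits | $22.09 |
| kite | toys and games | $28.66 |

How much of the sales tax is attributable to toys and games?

$1.92

Card game $7.91: toys and games → 5.25% → $0.42
Kite $28.66: toys and games → 5.25% → $1.50
Tax on toys and games = $0.42 + $1.50 = $1.92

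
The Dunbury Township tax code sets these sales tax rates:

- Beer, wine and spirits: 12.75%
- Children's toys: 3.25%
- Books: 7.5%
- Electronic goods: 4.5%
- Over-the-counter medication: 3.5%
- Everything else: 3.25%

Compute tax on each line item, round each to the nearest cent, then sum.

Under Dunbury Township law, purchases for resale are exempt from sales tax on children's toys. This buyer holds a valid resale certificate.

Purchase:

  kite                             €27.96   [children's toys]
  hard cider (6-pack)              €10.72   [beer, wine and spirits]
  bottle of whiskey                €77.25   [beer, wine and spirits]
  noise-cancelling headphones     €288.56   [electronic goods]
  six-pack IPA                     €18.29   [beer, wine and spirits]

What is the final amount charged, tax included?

€449.32

Kite €27.96: children's toys, buyer-exempt → 0% → €0.00
Hard cider (6-pack) €10.72: beer, wine and spirits → 12.75% → €1.37
Bottle of whiskey €77.25: beer, wine and spirits → 12.75% → €9.85
Noise-cancelling headphones €288.56: electronic goods → 4.5% → €12.99
Six-pack IPA €18.29: beer, wine and spirits → 12.75% → €2.33
Subtotal = €422.78; tax = €26.54; total due = €449.32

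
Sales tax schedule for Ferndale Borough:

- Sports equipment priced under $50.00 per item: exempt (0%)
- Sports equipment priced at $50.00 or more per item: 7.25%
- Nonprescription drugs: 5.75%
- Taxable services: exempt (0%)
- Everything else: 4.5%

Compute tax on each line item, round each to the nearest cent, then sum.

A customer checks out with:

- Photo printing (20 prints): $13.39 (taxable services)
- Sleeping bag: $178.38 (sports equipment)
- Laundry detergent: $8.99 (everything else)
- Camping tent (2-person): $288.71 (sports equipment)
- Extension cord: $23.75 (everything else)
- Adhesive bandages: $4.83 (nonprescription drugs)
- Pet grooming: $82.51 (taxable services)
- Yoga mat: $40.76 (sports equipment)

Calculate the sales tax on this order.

Photo printing (20 prints) $13.39: taxable services → 0% → $0.00
Sleeping bag $178.38: sports equipment, $50.00 or more → 7.25% → $12.93
Laundry detergent $8.99: everything else → 4.5% → $0.40
Camping tent (2-person) $288.71: sports equipment, $50.00 or more → 7.25% → $20.93
Extension cord $23.75: everything else → 4.5% → $1.07
Adhesive bandages $4.83: nonprescription drugs → 5.75% → $0.28
Pet grooming $82.51: taxable services → 0% → $0.00
Yoga mat $40.76: sports equipment, under $50.00 → 0% → $0.00
Total tax = $12.93 + $0.40 + $20.93 + $1.07 + $0.28 = $35.61

$35.61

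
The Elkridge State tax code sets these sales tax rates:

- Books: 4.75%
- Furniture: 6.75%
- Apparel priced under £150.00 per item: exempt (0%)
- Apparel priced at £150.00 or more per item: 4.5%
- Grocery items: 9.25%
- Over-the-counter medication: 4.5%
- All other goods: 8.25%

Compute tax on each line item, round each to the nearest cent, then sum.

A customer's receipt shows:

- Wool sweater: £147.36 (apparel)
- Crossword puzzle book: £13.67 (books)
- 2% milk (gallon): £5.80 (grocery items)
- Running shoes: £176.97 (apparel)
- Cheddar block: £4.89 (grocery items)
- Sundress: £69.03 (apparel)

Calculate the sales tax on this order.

Wool sweater £147.36: apparel, under £150.00 → 0% → £0.00
Crossword puzzle book £13.67: books → 4.75% → £0.65
2% milk (gallon) £5.80: grocery items → 9.25% → £0.54
Running shoes £176.97: apparel, £150.00 or more → 4.5% → £7.96
Cheddar block £4.89: grocery items → 9.25% → £0.45
Sundress £69.03: apparel, under £150.00 → 0% → £0.00
Total tax = £0.65 + £0.54 + £7.96 + £0.45 = £9.60

£9.60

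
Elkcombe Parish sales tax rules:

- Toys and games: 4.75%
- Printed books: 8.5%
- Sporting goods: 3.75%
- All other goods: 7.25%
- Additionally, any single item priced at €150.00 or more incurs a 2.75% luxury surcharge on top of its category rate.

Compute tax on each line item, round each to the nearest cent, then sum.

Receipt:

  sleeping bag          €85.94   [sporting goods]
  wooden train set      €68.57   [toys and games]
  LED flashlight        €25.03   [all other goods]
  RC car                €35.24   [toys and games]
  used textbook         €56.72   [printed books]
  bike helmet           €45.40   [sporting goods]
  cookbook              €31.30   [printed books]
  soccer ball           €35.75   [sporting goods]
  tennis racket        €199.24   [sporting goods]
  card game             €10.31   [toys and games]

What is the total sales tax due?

Sleeping bag €85.94: sporting goods → 3.75% → €3.22
Wooden train set €68.57: toys and games → 4.75% → €3.26
LED flashlight €25.03: all other goods → 7.25% → €1.81
RC car €35.24: toys and games → 4.75% → €1.67
Used textbook €56.72: printed books → 8.5% → €4.82
Bike helmet €45.40: sporting goods → 3.75% → €1.70
Cookbook €31.30: printed books → 8.5% → €2.66
Soccer ball €35.75: sporting goods → 3.75% → €1.34
Tennis racket €199.24: sporting goods → 3.75% + 2.75% surcharge = 6.5% → €12.95
Card game €10.31: toys and games → 4.75% → €0.49
Total tax = €3.22 + €3.26 + €1.81 + €1.67 + €4.82 + €1.70 + €2.66 + €1.34 + €12.95 + €0.49 = €33.92

€33.92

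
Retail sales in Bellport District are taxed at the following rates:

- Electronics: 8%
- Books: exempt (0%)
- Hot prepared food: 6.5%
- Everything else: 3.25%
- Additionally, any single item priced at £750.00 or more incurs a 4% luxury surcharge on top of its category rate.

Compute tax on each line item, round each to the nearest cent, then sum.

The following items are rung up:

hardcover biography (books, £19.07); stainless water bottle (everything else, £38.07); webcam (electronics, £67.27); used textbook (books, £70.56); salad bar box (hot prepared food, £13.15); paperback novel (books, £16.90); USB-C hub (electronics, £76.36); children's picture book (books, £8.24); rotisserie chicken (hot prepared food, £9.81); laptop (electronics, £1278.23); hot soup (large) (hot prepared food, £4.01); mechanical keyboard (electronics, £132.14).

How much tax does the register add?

£178.44

Hardcover biography £19.07: books → 0% → £0.00
Stainless water bottle £38.07: everything else → 3.25% → £1.24
Webcam £67.27: electronics → 8% → £5.38
Used textbook £70.56: books → 0% → £0.00
Salad bar box £13.15: hot prepared food → 6.5% → £0.85
Paperback novel £16.90: books → 0% → £0.00
USB-C hub £76.36: electronics → 8% → £6.11
Children's picture book £8.24: books → 0% → £0.00
Rotisserie chicken £9.81: hot prepared food → 6.5% → £0.64
Laptop £1278.23: electronics → 8% + 4% surcharge = 12% → £153.39
Hot soup (large) £4.01: hot prepared food → 6.5% → £0.26
Mechanical keyboard £132.14: electronics → 8% → £10.57
Total tax = £1.24 + £5.38 + £0.85 + £6.11 + £0.64 + £153.39 + £0.26 + £10.57 = £178.44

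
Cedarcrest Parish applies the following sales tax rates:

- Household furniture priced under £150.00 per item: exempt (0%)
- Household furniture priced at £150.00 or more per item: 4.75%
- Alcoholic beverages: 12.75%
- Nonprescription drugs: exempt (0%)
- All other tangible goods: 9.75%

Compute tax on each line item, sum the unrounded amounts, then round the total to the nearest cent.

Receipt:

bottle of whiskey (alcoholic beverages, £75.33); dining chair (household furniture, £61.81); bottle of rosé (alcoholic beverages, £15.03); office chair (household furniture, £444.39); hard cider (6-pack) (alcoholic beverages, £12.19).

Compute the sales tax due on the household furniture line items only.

£21.11

Dining chair £61.81: household furniture, under £150.00 → 0% → £0.00
Office chair £444.39: household furniture, £150.00 or more → 4.75% → £21.108525
Tax on household furniture: unrounded sum = £21.108525 → £21.11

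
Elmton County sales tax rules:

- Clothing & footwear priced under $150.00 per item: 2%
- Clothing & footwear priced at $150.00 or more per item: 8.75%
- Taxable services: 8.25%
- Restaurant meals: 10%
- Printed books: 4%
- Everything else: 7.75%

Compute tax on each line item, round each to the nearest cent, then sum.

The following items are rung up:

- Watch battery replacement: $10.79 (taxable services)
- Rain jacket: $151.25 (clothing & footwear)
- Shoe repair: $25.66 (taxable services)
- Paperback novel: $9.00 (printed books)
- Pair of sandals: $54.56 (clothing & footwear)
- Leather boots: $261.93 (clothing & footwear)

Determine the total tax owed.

$40.61

Watch battery replacement $10.79: taxable services → 8.25% → $0.89
Rain jacket $151.25: clothing & footwear, $150.00 or more → 8.75% → $13.23
Shoe repair $25.66: taxable services → 8.25% → $2.12
Paperback novel $9.00: printed books → 4% → $0.36
Pair of sandals $54.56: clothing & footwear, under $150.00 → 2% → $1.09
Leather boots $261.93: clothing & footwear, $150.00 or more → 8.75% → $22.92
Total tax = $0.89 + $13.23 + $2.12 + $0.36 + $1.09 + $22.92 = $40.61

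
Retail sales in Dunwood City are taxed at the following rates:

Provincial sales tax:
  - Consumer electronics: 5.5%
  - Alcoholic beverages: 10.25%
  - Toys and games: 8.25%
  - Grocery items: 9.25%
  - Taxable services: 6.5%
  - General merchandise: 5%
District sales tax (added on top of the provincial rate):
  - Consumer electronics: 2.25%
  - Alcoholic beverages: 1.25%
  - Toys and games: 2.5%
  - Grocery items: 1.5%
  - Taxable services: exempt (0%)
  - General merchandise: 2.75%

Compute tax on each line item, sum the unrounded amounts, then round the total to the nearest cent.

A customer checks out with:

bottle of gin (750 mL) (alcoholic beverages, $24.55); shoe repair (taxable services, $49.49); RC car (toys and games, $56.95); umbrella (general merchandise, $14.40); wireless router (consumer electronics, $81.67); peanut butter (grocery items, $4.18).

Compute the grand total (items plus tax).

$251.30

Bottle of gin (750 mL) $24.55: alcoholic beverages → 10.25% + 1.25% district = 11.5% → $2.82325
Shoe repair $49.49: taxable services → 6.5% + 0% district = 6.5% → $3.21685
RC car $56.95: toys and games → 8.25% + 2.5% district = 10.75% → $6.122125
Umbrella $14.40: general merchandise → 5% + 2.75% district = 7.75% → $1.116
Wireless router $81.67: consumer electronics → 5.5% + 2.25% district = 7.75% → $6.329425
Peanut butter $4.18: grocery items → 9.25% + 1.5% district = 10.75% → $0.44935
Subtotal = $231.24; unrounded tax = $20.057 → $20.06; total due = $251.30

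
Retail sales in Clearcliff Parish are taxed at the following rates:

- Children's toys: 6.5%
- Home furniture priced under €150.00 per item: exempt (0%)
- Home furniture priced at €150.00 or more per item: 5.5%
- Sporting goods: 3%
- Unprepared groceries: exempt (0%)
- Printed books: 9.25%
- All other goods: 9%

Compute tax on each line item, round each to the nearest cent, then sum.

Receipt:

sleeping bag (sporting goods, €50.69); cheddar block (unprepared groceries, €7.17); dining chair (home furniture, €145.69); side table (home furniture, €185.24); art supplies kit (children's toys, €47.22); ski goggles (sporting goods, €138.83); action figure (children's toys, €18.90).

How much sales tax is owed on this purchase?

€20.17

Sleeping bag €50.69: sporting goods → 3% → €1.52
Cheddar block €7.17: unprepared groceries → 0% → €0.00
Dining chair €145.69: home furniture, under €150.00 → 0% → €0.00
Side table €185.24: home furniture, €150.00 or more → 5.5% → €10.19
Art supplies kit €47.22: children's toys → 6.5% → €3.07
Ski goggles €138.83: sporting goods → 3% → €4.16
Action figure €18.90: children's toys → 6.5% → €1.23
Total tax = €1.52 + €10.19 + €3.07 + €4.16 + €1.23 = €20.17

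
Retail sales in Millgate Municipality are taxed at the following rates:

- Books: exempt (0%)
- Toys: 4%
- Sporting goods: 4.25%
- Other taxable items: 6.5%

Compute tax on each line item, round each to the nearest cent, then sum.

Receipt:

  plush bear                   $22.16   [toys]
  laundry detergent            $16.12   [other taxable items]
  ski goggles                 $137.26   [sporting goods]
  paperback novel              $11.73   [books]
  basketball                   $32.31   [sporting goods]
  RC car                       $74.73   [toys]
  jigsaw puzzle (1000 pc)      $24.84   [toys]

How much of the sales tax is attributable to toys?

$4.87

Plush bear $22.16: toys → 4% → $0.89
RC car $74.73: toys → 4% → $2.99
Jigsaw puzzle (1000 pc) $24.84: toys → 4% → $0.99
Tax on toys = $0.89 + $2.99 + $0.99 = $4.87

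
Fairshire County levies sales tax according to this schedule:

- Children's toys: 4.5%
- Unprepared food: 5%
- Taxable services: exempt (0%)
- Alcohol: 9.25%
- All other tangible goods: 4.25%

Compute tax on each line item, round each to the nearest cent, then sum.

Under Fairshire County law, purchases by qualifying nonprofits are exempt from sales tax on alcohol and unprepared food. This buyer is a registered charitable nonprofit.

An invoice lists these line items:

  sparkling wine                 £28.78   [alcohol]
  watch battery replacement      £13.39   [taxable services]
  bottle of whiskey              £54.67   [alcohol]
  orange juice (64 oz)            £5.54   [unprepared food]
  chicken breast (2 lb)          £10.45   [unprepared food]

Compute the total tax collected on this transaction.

Sparkling wine £28.78: alcohol, buyer-exempt → 0% → £0.00
Watch battery replacement £13.39: taxable services → 0% → £0.00
Bottle of whiskey £54.67: alcohol, buyer-exempt → 0% → £0.00
Orange juice (64 oz) £5.54: unprepared food, buyer-exempt → 0% → £0.00
Chicken breast (2 lb) £10.45: unprepared food, buyer-exempt → 0% → £0.00
Total tax = £0.00

£0.00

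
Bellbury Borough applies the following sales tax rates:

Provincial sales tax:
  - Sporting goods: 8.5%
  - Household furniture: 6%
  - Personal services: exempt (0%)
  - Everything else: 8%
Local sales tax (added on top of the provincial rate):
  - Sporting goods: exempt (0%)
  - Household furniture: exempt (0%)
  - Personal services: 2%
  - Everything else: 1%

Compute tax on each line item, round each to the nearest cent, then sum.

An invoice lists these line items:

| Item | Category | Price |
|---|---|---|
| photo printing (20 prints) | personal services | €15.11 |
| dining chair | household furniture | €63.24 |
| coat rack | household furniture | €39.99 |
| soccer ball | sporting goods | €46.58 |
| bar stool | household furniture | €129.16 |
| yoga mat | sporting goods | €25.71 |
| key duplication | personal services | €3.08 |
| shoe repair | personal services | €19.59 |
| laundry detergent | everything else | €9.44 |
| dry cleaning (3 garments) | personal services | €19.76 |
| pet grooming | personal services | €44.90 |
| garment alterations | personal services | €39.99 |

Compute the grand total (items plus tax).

Photo printing (20 prints) €15.11: personal services → 0% + 2% local = 2% → €0.30
Dining chair €63.24: household furniture → 6% + 0% local = 6% → €3.79
Coat rack €39.99: household furniture → 6% + 0% local = 6% → €2.40
Soccer ball €46.58: sporting goods → 8.5% + 0% local = 8.5% → €3.96
Bar stool €129.16: household furniture → 6% + 0% local = 6% → €7.75
Yoga mat €25.71: sporting goods → 8.5% + 0% local = 8.5% → €2.19
Key duplication €3.08: personal services → 0% + 2% local = 2% → €0.06
Shoe repair €19.59: personal services → 0% + 2% local = 2% → €0.39
Laundry detergent €9.44: everything else → 8% + 1% local = 9% → €0.85
Dry cleaning (3 garments) €19.76: personal services → 0% + 2% local = 2% → €0.40
Pet grooming €44.90: personal services → 0% + 2% local = 2% → €0.90
Garment alterations €39.99: personal services → 0% + 2% local = 2% → €0.80
Subtotal = €456.55; tax = €23.79; total due = €480.34

€480.34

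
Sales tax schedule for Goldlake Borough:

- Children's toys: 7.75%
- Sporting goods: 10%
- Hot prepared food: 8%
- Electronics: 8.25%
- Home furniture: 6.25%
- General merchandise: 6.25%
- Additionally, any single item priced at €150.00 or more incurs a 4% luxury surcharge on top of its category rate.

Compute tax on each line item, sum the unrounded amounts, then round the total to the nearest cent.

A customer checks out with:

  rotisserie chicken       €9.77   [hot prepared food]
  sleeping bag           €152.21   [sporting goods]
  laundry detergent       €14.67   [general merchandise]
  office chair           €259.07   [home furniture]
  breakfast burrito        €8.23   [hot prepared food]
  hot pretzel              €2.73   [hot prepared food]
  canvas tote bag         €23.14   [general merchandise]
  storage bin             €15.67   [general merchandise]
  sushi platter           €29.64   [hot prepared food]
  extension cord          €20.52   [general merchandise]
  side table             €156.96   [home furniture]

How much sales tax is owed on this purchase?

Rotisserie chicken €9.77: hot prepared food → 8% → €0.7816
Sleeping bag €152.21: sporting goods → 10% + 4% surcharge = 14% → €21.3094
Laundry detergent €14.67: general merchandise → 6.25% → €0.916875
Office chair €259.07: home furniture → 6.25% + 4% surcharge = 10.25% → €26.554675
Breakfast burrito €8.23: hot prepared food → 8% → €0.6584
Hot pretzel €2.73: hot prepared food → 8% → €0.2184
Canvas tote bag €23.14: general merchandise → 6.25% → €1.44625
Storage bin €15.67: general merchandise → 6.25% → €0.979375
Sushi platter €29.64: hot prepared food → 8% → €2.3712
Extension cord €20.52: general merchandise → 6.25% → €1.2825
Side table €156.96: home furniture → 6.25% + 4% surcharge = 10.25% → €16.0884
Unrounded tax sum = €72.607075 → €72.61

€72.61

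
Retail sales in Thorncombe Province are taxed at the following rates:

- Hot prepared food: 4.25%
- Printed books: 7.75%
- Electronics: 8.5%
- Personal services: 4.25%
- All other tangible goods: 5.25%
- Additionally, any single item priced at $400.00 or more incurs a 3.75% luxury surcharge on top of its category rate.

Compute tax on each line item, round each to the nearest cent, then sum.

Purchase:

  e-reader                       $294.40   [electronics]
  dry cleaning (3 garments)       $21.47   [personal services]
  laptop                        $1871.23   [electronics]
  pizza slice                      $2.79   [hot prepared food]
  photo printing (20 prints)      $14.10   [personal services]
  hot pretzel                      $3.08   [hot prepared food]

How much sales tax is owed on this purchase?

E-reader $294.40: electronics → 8.5% → $25.02
Dry cleaning (3 garments) $21.47: personal services → 4.25% → $0.91
Laptop $1871.23: electronics → 8.5% + 3.75% surcharge = 12.25% → $229.23
Pizza slice $2.79: hot prepared food → 4.25% → $0.12
Photo printing (20 prints) $14.10: personal services → 4.25% → $0.60
Hot pretzel $3.08: hot prepared food → 4.25% → $0.13
Total tax = $25.02 + $0.91 + $229.23 + $0.12 + $0.60 + $0.13 = $256.01

$256.01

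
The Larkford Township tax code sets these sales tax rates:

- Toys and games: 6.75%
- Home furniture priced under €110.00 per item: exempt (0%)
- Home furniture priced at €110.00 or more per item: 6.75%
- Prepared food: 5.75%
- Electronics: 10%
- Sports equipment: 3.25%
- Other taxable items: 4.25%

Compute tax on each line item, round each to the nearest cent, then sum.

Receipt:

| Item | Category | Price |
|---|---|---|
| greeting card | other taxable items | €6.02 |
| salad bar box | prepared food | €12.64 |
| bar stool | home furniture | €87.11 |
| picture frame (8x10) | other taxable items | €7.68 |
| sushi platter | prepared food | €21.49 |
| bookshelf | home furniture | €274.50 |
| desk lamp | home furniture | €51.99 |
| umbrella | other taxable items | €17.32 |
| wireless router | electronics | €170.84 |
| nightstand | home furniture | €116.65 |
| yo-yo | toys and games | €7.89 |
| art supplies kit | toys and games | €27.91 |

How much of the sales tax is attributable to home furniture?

Bar stool €87.11: home furniture, under €110.00 → 0% → €0.00
Bookshelf €274.50: home furniture, €110.00 or more → 6.75% → €18.53
Desk lamp €51.99: home furniture, under €110.00 → 0% → €0.00
Nightstand €116.65: home furniture, €110.00 or more → 6.75% → €7.87
Tax on home furniture = €0.00 + €18.53 + €0.00 + €7.87 = €26.40

€26.40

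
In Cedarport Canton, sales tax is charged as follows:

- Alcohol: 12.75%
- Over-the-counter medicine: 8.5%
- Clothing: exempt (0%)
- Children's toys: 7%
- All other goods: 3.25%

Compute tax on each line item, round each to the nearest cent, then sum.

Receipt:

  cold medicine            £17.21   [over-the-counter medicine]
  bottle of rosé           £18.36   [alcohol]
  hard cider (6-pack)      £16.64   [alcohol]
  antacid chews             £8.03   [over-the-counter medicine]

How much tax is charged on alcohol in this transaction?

£4.46

Bottle of rosé £18.36: alcohol → 12.75% → £2.34
Hard cider (6-pack) £16.64: alcohol → 12.75% → £2.12
Tax on alcohol = £2.34 + £2.12 = £4.46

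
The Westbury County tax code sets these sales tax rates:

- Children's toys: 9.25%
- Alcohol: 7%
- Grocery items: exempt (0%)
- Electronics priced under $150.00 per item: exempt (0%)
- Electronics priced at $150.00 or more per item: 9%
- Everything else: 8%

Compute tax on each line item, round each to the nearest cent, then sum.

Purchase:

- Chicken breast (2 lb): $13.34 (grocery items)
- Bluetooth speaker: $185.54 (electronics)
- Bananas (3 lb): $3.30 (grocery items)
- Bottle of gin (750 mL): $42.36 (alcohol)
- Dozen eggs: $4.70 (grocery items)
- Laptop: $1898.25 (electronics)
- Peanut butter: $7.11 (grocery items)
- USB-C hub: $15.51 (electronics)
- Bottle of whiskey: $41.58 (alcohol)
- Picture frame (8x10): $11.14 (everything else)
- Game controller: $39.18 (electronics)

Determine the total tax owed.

$194.31

Chicken breast (2 lb) $13.34: grocery items → 0% → $0.00
Bluetooth speaker $185.54: electronics, $150.00 or more → 9% → $16.70
Bananas (3 lb) $3.30: grocery items → 0% → $0.00
Bottle of gin (750 mL) $42.36: alcohol → 7% → $2.97
Dozen eggs $4.70: grocery items → 0% → $0.00
Laptop $1898.25: electronics, $150.00 or more → 9% → $170.84
Peanut butter $7.11: grocery items → 0% → $0.00
USB-C hub $15.51: electronics, under $150.00 → 0% → $0.00
Bottle of whiskey $41.58: alcohol → 7% → $2.91
Picture frame (8x10) $11.14: everything else → 8% → $0.89
Game controller $39.18: electronics, under $150.00 → 0% → $0.00
Total tax = $16.70 + $2.97 + $170.84 + $2.91 + $0.89 = $194.31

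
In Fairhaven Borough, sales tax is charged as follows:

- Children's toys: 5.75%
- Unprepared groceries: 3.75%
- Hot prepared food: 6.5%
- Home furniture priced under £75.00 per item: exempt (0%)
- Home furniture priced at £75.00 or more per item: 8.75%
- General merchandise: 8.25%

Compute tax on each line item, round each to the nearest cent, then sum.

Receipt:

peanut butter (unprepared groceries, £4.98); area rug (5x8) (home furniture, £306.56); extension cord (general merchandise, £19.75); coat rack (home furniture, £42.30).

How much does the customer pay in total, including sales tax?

£402.23

Peanut butter £4.98: unprepared groceries → 3.75% → £0.19
Area rug (5x8) £306.56: home furniture, £75.00 or more → 8.75% → £26.82
Extension cord £19.75: general merchandise → 8.25% → £1.63
Coat rack £42.30: home furniture, under £75.00 → 0% → £0.00
Subtotal = £373.59; tax = £28.64; total due = £402.23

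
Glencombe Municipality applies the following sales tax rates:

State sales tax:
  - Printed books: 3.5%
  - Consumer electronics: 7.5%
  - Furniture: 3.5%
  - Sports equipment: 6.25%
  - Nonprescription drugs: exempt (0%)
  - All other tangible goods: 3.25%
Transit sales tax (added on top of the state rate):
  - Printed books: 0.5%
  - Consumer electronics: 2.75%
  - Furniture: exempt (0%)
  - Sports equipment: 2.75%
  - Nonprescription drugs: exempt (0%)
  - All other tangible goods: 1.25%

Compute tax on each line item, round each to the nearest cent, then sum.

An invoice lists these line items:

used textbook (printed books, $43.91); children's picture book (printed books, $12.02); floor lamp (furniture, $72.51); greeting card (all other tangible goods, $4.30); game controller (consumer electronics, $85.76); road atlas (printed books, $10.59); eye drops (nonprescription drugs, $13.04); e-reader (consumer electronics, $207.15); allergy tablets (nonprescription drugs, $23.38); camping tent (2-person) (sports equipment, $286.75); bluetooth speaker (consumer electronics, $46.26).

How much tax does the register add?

Used textbook $43.91: printed books → 3.5% + 0.5% transit = 4% → $1.76
Children's picture book $12.02: printed books → 3.5% + 0.5% transit = 4% → $0.48
Floor lamp $72.51: furniture → 3.5% + 0% transit = 3.5% → $2.54
Greeting card $4.30: all other tangible goods → 3.25% + 1.25% transit = 4.5% → $0.19
Game controller $85.76: consumer electronics → 7.5% + 2.75% transit = 10.25% → $8.79
Road atlas $10.59: printed books → 3.5% + 0.5% transit = 4% → $0.42
Eye drops $13.04: nonprescription drugs → 0% + 0% transit = 0% → $0.00
E-reader $207.15: consumer electronics → 7.5% + 2.75% transit = 10.25% → $21.23
Allergy tablets $23.38: nonprescription drugs → 0% + 0% transit = 0% → $0.00
Camping tent (2-person) $286.75: sports equipment → 6.25% + 2.75% transit = 9% → $25.81
Bluetooth speaker $46.26: consumer electronics → 7.5% + 2.75% transit = 10.25% → $4.74
Total tax = $1.76 + $0.48 + $2.54 + $0.19 + $8.79 + $0.42 + $21.23 + $25.81 + $4.74 = $65.96

$65.96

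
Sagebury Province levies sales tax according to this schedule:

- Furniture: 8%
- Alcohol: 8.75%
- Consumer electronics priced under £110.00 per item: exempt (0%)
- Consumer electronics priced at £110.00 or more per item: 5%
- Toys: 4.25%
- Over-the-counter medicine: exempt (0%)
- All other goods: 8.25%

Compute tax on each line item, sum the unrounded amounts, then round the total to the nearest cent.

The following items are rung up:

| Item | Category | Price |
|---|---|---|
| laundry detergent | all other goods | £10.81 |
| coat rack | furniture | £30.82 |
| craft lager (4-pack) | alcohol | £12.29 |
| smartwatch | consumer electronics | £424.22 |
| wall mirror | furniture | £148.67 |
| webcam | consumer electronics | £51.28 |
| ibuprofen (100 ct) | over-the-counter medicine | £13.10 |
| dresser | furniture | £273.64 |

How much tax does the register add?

Laundry detergent £10.81: all other goods → 8.25% → £0.891825
Coat rack £30.82: furniture → 8% → £2.4656
Craft lager (4-pack) £12.29: alcohol → 8.75% → £1.075375
Smartwatch £424.22: consumer electronics, £110.00 or more → 5% → £21.211
Wall mirror £148.67: furniture → 8% → £11.8936
Webcam £51.28: consumer electronics, under £110.00 → 0% → £0.00
Ibuprofen (100 ct) £13.10: over-the-counter medicine → 0% → £0.00
Dresser £273.64: furniture → 8% → £21.8912
Unrounded tax sum = £59.4286 → £59.43

£59.43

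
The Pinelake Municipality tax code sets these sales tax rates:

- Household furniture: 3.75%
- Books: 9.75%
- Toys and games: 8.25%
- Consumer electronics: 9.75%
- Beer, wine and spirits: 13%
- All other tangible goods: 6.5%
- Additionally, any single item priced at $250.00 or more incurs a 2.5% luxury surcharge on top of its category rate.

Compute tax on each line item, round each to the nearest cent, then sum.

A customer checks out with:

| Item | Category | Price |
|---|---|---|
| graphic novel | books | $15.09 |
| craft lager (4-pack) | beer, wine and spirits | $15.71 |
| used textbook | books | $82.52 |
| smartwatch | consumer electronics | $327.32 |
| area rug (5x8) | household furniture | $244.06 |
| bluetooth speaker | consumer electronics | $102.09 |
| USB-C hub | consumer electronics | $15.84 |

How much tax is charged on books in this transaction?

Graphic novel $15.09: books → 9.75% → $1.47
Used textbook $82.52: books → 9.75% → $8.05
Tax on books = $1.47 + $8.05 = $9.52

$9.52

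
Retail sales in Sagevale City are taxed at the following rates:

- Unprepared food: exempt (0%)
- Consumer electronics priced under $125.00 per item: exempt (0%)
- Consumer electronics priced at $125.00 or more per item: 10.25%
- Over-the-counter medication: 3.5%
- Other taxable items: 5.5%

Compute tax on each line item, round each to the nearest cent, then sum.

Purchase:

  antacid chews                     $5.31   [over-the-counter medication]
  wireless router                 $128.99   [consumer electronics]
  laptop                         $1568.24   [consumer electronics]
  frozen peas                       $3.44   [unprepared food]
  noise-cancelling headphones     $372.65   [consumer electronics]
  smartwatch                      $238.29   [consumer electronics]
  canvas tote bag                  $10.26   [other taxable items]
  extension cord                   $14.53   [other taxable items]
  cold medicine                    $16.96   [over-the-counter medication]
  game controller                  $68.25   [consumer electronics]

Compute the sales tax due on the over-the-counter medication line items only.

Antacid chews $5.31: over-the-counter medication → 3.5% → $0.19
Cold medicine $16.96: over-the-counter medication → 3.5% → $0.59
Tax on over-the-counter medication = $0.19 + $0.59 = $0.78

$0.78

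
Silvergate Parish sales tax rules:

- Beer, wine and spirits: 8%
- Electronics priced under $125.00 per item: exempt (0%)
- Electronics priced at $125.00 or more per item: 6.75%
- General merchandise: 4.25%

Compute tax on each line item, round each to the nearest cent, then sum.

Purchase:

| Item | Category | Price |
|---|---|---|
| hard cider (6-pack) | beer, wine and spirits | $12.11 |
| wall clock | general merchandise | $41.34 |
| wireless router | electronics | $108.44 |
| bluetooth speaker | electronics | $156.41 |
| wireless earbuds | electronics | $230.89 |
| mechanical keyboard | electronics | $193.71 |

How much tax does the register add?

Hard cider (6-pack) $12.11: beer, wine and spirits → 8% → $0.97
Wall clock $41.34: general merchandise → 4.25% → $1.76
Wireless router $108.44: electronics, under $125.00 → 0% → $0.00
Bluetooth speaker $156.41: electronics, $125.00 or more → 6.75% → $10.56
Wireless earbuds $230.89: electronics, $125.00 or more → 6.75% → $15.59
Mechanical keyboard $193.71: electronics, $125.00 or more → 6.75% → $13.08
Total tax = $0.97 + $1.76 + $10.56 + $15.59 + $13.08 = $41.96

$41.96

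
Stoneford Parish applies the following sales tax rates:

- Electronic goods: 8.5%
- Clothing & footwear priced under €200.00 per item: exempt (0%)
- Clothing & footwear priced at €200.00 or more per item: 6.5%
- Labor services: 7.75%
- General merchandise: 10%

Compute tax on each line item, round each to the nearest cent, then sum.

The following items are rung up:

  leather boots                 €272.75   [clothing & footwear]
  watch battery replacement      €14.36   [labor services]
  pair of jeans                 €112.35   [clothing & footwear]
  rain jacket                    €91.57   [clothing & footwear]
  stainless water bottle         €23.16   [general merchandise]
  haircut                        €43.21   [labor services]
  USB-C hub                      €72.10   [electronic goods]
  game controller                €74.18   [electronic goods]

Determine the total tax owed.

€36.95

Leather boots €272.75: clothing & footwear, €200.00 or more → 6.5% → €17.73
Watch battery replacement €14.36: labor services → 7.75% → €1.11
Pair of jeans €112.35: clothing & footwear, under €200.00 → 0% → €0.00
Rain jacket €91.57: clothing & footwear, under €200.00 → 0% → €0.00
Stainless water bottle €23.16: general merchandise → 10% → €2.32
Haircut €43.21: labor services → 7.75% → €3.35
USB-C hub €72.10: electronic goods → 8.5% → €6.13
Game controller €74.18: electronic goods → 8.5% → €6.31
Total tax = €17.73 + €1.11 + €2.32 + €3.35 + €6.13 + €6.31 = €36.95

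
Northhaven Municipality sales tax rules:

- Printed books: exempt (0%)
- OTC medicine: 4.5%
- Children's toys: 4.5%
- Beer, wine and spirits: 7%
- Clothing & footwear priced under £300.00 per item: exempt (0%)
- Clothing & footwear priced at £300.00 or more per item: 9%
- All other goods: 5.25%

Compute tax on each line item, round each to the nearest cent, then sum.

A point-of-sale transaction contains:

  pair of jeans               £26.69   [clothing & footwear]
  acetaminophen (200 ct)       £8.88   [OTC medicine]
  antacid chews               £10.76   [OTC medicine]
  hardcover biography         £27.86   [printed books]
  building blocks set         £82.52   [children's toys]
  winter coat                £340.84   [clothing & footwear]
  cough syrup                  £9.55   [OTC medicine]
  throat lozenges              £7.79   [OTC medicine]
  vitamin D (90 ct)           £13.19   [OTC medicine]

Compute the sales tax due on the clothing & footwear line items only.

Pair of jeans £26.69: clothing & footwear, under £300.00 → 0% → £0.00
Winter coat £340.84: clothing & footwear, £300.00 or more → 9% → £30.68
Tax on clothing & footwear = £0.00 + £30.68 = £30.68

£30.68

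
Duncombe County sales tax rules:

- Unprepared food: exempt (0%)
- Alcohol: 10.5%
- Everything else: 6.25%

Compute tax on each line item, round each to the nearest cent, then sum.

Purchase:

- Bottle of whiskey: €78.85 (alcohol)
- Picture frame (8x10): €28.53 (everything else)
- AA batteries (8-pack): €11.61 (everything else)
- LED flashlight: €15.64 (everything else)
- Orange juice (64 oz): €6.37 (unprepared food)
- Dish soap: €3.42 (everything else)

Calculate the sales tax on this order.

Bottle of whiskey €78.85: alcohol → 10.5% → €8.28
Picture frame (8x10) €28.53: everything else → 6.25% → €1.78
AA batteries (8-pack) €11.61: everything else → 6.25% → €0.73
LED flashlight €15.64: everything else → 6.25% → €0.98
Orange juice (64 oz) €6.37: unprepared food → 0% → €0.00
Dish soap €3.42: everything else → 6.25% → €0.21
Total tax = €8.28 + €1.78 + €0.73 + €0.98 + €0.21 = €11.98

€11.98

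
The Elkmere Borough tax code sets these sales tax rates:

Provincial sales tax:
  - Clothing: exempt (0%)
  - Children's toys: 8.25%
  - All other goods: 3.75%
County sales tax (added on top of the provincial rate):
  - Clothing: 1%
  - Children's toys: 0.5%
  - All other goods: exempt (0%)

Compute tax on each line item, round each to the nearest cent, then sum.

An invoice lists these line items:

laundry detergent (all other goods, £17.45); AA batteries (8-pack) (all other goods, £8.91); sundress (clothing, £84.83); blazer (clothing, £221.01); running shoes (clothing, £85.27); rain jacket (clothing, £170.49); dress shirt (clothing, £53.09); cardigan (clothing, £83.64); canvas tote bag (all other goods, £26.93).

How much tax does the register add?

£8.97

Laundry detergent £17.45: all other goods → 3.75% + 0% county = 3.75% → £0.65
AA batteries (8-pack) £8.91: all other goods → 3.75% + 0% county = 3.75% → £0.33
Sundress £84.83: clothing → 0% + 1% county = 1% → £0.85
Blazer £221.01: clothing → 0% + 1% county = 1% → £2.21
Running shoes £85.27: clothing → 0% + 1% county = 1% → £0.85
Rain jacket £170.49: clothing → 0% + 1% county = 1% → £1.70
Dress shirt £53.09: clothing → 0% + 1% county = 1% → £0.53
Cardigan £83.64: clothing → 0% + 1% county = 1% → £0.84
Canvas tote bag £26.93: all other goods → 3.75% + 0% county = 3.75% → £1.01
Total tax = £0.65 + £0.33 + £0.85 + £2.21 + £0.85 + £1.70 + £0.53 + £0.84 + £1.01 = £8.97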